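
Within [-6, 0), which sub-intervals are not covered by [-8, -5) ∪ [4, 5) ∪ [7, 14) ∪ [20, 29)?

After merging, the occupied span is [-8, -5), [4, 5), [7, 14), [20, 29).
Uncovered inside [-6, 0): [-5, 0).

[-5, 0)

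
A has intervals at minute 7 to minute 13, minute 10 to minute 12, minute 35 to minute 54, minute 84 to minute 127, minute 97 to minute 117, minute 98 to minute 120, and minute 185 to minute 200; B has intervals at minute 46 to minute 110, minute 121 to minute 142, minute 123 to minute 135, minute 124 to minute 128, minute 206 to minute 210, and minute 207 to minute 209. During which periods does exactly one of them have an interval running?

Merge the first list: minute 7 to minute 13, minute 35 to minute 54, minute 84 to minute 127, minute 185 to minute 200.
Merge the second list: minute 46 to minute 110, minute 121 to minute 142, minute 206 to minute 210.
A but not B: minute 7 to minute 13, minute 35 to minute 46, minute 110 to minute 121, minute 185 to minute 200.
B but not A: minute 54 to minute 84, minute 127 to minute 142, minute 206 to minute 210.
Combining gives A △ B.

minute 7 to minute 13, minute 35 to minute 46, minute 54 to minute 84, minute 110 to minute 121, minute 127 to minute 142, minute 185 to minute 200, minute 206 to minute 210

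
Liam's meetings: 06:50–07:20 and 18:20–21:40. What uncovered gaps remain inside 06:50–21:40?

Covered (merged): 06:50-07:20, 18:20-21:40.
Uncovered inside 06:50-21:40: 07:20-18:20.

07:20-18:20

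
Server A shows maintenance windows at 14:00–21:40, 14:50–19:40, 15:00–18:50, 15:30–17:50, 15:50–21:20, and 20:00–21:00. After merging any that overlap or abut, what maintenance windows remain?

14:00-21:40

14:50-19:40 overlaps/touches 14:00-21:40 → extend to 14:00-21:40.
15:00-18:50 overlaps/touches 14:00-21:40 → extend to 14:00-21:40.
15:30-17:50 overlaps/touches 14:00-21:40 → extend to 14:00-21:40.
15:50-21:20 overlaps/touches 14:00-21:40 → extend to 14:00-21:40.
20:00-21:00 overlaps/touches 14:00-21:40 → extend to 14:00-21:40.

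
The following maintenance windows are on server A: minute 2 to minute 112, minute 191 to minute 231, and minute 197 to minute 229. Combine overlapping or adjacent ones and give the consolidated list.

minute 2 to minute 112, minute 191 to minute 231

minute 191 to minute 231 is disjoint → start new block.
minute 197 to minute 229 overlaps/touches minute 191 to minute 231 → extend to minute 191 to minute 231.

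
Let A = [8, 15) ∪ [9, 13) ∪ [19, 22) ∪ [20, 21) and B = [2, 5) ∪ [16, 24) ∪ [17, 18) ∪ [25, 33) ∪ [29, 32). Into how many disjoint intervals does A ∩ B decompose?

1

Merge the first list: [8, 15), [19, 22).
Merge the second list: [2, 5), [16, 24), [25, 33).
A ∩ B = [19, 22).
That is 1 disjoint piece.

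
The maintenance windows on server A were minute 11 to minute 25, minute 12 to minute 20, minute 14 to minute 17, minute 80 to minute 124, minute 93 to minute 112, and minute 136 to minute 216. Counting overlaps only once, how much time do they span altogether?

138 minutes

Merged: minute 11 to minute 25, minute 80 to minute 124, minute 136 to minute 216.
Lengths: 14 minutes + 44 minutes + 80 minutes = 138 minutes.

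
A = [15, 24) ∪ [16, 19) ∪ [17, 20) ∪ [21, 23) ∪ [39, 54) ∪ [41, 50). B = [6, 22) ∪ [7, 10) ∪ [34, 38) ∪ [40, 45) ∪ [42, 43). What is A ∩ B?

[15, 22) ∪ [40, 45)

Merge the first list: [15, 24), [39, 54).
Merge the second list: [6, 22), [34, 38), [40, 45).
[15, 24) meets the second set on [15, 22).
[39, 54) meets the second set on [40, 45).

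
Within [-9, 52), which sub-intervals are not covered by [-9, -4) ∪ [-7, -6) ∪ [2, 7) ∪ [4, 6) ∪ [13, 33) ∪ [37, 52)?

[-4, 2) ∪ [7, 13) ∪ [33, 37)

After merging, the occupied span is [-9, -4), [2, 7), [13, 33), [37, 52).
Uncovered inside [-9, 52): [-4, 2), [7, 13), [33, 37).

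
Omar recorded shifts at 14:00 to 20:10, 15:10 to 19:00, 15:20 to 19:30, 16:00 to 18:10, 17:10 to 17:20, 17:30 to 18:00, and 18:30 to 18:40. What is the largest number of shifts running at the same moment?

5

Walk the sorted start/end points keeping a running depth.
The depth first hits 5 at 17:10.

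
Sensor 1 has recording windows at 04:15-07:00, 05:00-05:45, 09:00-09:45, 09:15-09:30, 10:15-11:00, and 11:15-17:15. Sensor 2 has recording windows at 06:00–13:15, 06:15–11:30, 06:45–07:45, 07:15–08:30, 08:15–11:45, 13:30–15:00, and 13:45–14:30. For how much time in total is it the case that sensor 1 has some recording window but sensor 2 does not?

A, merged: 04:15–07:00, 09:00–09:45, 10:15–11:00, 11:15–17:15.
B, merged: 06:00–13:15, 13:30–15:00.
A \ B = 04:15–06:00, 13:15–13:30, 15:00–17:15.
Total: 1 h 45 min + 15 min + 2 h 15 min = 4 h 15 min.

4 h 15 min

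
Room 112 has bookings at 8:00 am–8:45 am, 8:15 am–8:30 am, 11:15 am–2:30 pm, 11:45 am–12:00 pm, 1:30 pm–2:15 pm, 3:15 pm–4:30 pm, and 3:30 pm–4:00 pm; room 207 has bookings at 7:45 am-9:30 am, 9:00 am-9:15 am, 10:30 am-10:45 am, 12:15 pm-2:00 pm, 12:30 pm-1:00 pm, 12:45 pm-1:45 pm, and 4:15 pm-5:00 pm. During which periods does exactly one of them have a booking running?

Merge the first list: 8:00 am-8:45 am, 11:15 am-2:30 pm, 3:15 pm-4:30 pm.
Merge the second list: 7:45 am-9:30 am, 10:30 am-10:45 am, 12:15 pm-2:00 pm, 4:15 pm-5:00 pm.
A \ B = 11:15 am-12:15 pm, 2:00 pm-2:30 pm, 3:15 pm-4:15 pm.
B \ A = 7:45 am-8:00 am, 8:45 am-9:30 am, 10:30 am-10:45 am, 4:30 pm-5:00 pm.
Union of the two gives the symmetric difference.

7:45 am-8:00 am, 8:45 am-9:30 am, 10:30 am-10:45 am, 11:15 am-12:15 pm, 2:00 pm-2:30 pm, 3:15 pm-4:15 pm, 4:30 pm-5:00 pm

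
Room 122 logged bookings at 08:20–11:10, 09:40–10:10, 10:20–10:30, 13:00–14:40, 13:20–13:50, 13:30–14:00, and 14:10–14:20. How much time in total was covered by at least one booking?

4 h 30 min

Merged: 08:20–11:10, 13:00–14:40.
Lengths: 2 h 50 min + 1 h 40 min = 4 h 30 min.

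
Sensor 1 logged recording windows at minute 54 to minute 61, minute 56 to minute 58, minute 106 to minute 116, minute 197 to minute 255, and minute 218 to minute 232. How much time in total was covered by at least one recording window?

Merged: minute 54 to minute 61, minute 106 to minute 116, minute 197 to minute 255.
Lengths: 7 minutes + 10 minutes + 58 minutes = 75 minutes.

75 minutes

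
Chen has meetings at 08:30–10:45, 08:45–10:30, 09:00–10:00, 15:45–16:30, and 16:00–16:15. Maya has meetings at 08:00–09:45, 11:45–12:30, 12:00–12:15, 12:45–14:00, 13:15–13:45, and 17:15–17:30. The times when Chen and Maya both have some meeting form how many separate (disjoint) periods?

A, merged: 08:30-10:45, 15:45-16:30.
B, merged: 08:00-09:45, 11:45-12:30, 12:45-14:00, 17:15-17:30.
A ∩ B = 08:30-09:45.
That is 1 disjoint piece.

1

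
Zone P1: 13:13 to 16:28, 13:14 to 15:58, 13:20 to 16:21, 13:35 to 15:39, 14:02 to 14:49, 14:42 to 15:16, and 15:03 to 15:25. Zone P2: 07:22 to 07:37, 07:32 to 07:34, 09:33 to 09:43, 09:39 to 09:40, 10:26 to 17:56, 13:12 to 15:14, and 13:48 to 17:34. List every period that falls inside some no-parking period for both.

13:13–16:28

Merge the first list: 13:13–16:28.
Merge the second list: 07:22–07:37, 09:33–09:43, 10:26–17:56.
13:13–16:28 overlaps B on 13:13–16:28.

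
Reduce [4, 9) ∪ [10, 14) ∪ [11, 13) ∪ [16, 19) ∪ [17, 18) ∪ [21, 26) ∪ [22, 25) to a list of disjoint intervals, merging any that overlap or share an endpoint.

[10, 14) is disjoint → start new block.
[11, 13) overlaps/touches [10, 14) → extend to [10, 14).
[16, 19) is disjoint → start new block.
[17, 18) overlaps/touches [16, 19) → extend to [16, 19).
[21, 26) is disjoint → start new block.
[22, 25) overlaps/touches [21, 26) → extend to [21, 26).

[4, 9) ∪ [10, 14) ∪ [16, 19) ∪ [21, 26)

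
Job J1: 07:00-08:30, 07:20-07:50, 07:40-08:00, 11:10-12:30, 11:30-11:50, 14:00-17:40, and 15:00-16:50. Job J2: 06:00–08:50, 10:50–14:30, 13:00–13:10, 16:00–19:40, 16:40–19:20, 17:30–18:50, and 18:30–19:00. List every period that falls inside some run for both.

07:00-08:30, 11:10-12:30, 14:00-14:30, 16:00-17:40

A, merged: 07:00-08:30, 11:10-12:30, 14:00-17:40.
B, merged: 06:00-08:50, 10:50-14:30, 16:00-19:40.
07:00-08:30 ∩ B → 07:00-08:30.
11:10-12:30 ∩ B → 11:10-12:30.
14:00-17:40 ∩ B → 14:00-14:30, 16:00-17:40.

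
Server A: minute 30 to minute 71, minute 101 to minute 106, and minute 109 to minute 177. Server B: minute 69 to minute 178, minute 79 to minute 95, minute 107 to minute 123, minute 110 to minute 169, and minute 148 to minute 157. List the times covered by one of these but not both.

minute 30 to minute 69, minute 71 to minute 101, minute 106 to minute 109, minute 177 to minute 178

Merge the second list: minute 69 to minute 178.
Only in the first: minute 30 to minute 69.
Only in the second: minute 71 to minute 101, minute 106 to minute 109, minute 177 to minute 178.
Together these are the periods covered by exactly one.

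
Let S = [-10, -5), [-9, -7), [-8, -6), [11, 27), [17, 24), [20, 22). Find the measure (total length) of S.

21

Merged: [-10, -5), [11, 27).
Lengths: 5 + 16 = 21.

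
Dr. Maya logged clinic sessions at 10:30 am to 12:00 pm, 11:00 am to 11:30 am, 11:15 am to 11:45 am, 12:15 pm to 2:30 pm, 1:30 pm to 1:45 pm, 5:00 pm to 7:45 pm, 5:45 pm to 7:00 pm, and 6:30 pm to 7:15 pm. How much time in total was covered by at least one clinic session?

6 h 30 min

Merged: 10:30 am–12:00 pm, 12:15 pm–2:30 pm, 5:00 pm–7:45 pm.
Lengths: 1 h 30 min + 2 h 15 min + 2 h 45 min = 6 h 30 min.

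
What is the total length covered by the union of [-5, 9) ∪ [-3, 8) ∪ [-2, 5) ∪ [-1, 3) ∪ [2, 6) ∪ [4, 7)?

Merged: [-5, 9).
Length: 14.

14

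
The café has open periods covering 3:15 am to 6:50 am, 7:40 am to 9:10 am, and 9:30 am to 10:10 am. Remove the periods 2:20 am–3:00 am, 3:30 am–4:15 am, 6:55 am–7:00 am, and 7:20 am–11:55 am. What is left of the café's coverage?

3:15 am–3:30 am, 4:15 am–6:50 am

3:15 am–6:50 am with B removed leaves 3:15 am–3:30 am, 4:15 am–6:50 am.
7:40 am–9:10 am lies entirely inside B → drops out.
9:30 am–10:10 am lies entirely inside B → drops out.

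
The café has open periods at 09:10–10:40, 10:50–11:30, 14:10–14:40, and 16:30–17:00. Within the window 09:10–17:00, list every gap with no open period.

Covered (merged): 09:10–10:40, 10:50–11:30, 14:10–14:40, 16:30–17:00.
Uncovered inside 09:10–17:00: 10:40–10:50, 11:30–14:10, 14:40–16:30.

10:40–10:50, 11:30–14:10, 14:40–16:30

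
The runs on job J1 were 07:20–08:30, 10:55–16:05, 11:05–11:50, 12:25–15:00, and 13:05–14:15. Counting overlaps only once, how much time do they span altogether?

Merged: 07:20–08:30, 10:55–16:05.
Lengths: 1 h 10 min + 5 h 10 min = 6 h 20 min.

6 h 20 min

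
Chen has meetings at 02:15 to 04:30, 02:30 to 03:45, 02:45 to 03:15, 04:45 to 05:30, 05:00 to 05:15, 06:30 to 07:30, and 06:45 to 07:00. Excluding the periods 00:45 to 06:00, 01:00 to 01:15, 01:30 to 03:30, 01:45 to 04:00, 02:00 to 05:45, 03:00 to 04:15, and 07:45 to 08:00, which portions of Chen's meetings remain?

First set merges to 02:15-04:30, 04:45-05:30, 06:30-07:30.
Second set merges to 00:45-06:00, 07:45-08:00.
02:15-04:30: fully covered by B → removed.
04:45-05:30: fully covered by B → removed.
06:30-07:30: no B overlap → unchanged.

06:30-07:30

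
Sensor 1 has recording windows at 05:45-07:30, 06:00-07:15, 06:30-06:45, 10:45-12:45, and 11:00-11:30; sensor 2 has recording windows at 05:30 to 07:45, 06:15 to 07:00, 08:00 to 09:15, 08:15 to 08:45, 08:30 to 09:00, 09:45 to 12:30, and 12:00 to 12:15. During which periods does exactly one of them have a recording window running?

05:30-05:45, 07:30-07:45, 08:00-09:15, 09:45-10:45, 12:30-12:45

Merge the first list: 05:45-07:30, 10:45-12:45.
Merge the second list: 05:30-07:45, 08:00-09:15, 09:45-12:30.
A \ B = 12:30-12:45.
B \ A = 05:30-05:45, 07:30-07:45, 08:00-09:15, 09:45-10:45.
Union of the two gives the symmetric difference.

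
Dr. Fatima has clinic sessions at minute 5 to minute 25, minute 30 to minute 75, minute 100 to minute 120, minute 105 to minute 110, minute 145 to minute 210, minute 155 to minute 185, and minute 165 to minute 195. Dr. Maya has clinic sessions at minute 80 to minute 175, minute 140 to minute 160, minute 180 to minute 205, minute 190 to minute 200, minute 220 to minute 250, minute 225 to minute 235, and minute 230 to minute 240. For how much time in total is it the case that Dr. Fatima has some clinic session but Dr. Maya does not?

75 minutes

A, merged: minute 5 to minute 25, minute 30 to minute 75, minute 100 to minute 120, minute 145 to minute 210.
B, merged: minute 80 to minute 175, minute 180 to minute 205, minute 220 to minute 250.
A \ B = minute 5 to minute 25, minute 30 to minute 75, minute 175 to minute 180, minute 205 to minute 210.
Total: 20 minutes + 45 minutes + 5 minutes + 5 minutes = 75 minutes.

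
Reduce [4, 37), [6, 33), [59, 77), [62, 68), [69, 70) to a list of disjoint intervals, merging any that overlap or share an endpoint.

[4, 37) ∪ [59, 77)

[6, 33) overlaps/touches [4, 37) → extend to [4, 37).
[59, 77) is disjoint → start new block.
[62, 68) overlaps/touches [59, 77) → extend to [59, 77).
[69, 70) overlaps/touches [59, 77) → extend to [59, 77).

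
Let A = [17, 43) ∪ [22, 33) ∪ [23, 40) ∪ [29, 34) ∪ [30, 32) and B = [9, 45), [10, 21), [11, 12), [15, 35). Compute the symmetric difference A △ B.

First set merges to [17, 43).
Second set merges to [9, 45).
A but not B: none.
B but not A: [9, 17), [43, 45).
Combining gives A △ B.

[9, 17) ∪ [43, 45)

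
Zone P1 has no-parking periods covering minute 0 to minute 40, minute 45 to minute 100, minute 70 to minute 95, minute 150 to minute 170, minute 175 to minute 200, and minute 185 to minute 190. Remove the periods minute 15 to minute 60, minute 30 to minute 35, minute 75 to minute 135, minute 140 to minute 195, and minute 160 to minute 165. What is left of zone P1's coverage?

minute 0 to minute 15, minute 60 to minute 75, minute 195 to minute 200

Merge the first list: minute 0 to minute 40, minute 45 to minute 100, minute 150 to minute 170, minute 175 to minute 200.
Merge the second list: minute 15 to minute 60, minute 75 to minute 135, minute 140 to minute 195.
minute 0 to minute 40 \ B = minute 0 to minute 15.
minute 45 to minute 100 \ B = minute 60 to minute 75.
minute 150 to minute 170: entirely removed.
minute 175 to minute 200 \ B = minute 195 to minute 200.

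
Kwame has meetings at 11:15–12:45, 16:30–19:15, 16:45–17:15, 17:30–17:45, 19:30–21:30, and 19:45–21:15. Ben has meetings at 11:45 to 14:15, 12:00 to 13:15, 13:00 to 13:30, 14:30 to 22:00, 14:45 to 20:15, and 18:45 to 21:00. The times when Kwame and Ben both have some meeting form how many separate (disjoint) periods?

3

Merge the first list: 11:15–12:45, 16:30–19:15, 19:30–21:30.
Merge the second list: 11:45–14:15, 14:30–22:00.
A ∩ B = 11:45–12:45, 16:30–19:15, 19:30–21:30.
That is 3 disjoint pieces.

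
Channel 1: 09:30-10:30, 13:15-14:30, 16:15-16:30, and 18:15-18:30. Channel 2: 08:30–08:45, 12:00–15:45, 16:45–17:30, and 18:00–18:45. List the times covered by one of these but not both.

A \ B = 09:30–10:30, 16:15–16:30.
B \ A = 08:30–08:45, 12:00–13:15, 14:30–15:45, 16:45–17:30, 18:00–18:15, 18:30–18:45.
Union of the two gives the symmetric difference.

08:30–08:45, 09:30–10:30, 12:00–13:15, 14:30–15:45, 16:15–16:30, 16:45–17:30, 18:00–18:15, 18:30–18:45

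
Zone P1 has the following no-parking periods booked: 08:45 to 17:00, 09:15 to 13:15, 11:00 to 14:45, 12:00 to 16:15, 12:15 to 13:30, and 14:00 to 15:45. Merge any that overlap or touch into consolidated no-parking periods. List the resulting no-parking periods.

09:15-13:15 overlaps/touches 08:45-17:00 → extend to 08:45-17:00.
11:00-14:45 overlaps/touches 08:45-17:00 → extend to 08:45-17:00.
12:00-16:15 overlaps/touches 08:45-17:00 → extend to 08:45-17:00.
12:15-13:30 overlaps/touches 08:45-17:00 → extend to 08:45-17:00.
14:00-15:45 overlaps/touches 08:45-17:00 → extend to 08:45-17:00.

08:45-17:00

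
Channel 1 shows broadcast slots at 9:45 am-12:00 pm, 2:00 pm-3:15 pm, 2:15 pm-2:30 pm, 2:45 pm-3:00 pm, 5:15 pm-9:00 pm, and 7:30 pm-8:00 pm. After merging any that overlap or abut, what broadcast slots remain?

9:45 am–12:00 pm, 2:00 pm–3:15 pm, 5:15 pm–9:00 pm

2:00 pm–3:15 pm is disjoint → start new block.
2:15 pm–2:30 pm overlaps/touches 2:00 pm–3:15 pm → extend to 2:00 pm–3:15 pm.
2:45 pm–3:00 pm overlaps/touches 2:00 pm–3:15 pm → extend to 2:00 pm–3:15 pm.
5:15 pm–9:00 pm is disjoint → start new block.
7:30 pm–8:00 pm overlaps/touches 5:15 pm–9:00 pm → extend to 5:15 pm–9:00 pm.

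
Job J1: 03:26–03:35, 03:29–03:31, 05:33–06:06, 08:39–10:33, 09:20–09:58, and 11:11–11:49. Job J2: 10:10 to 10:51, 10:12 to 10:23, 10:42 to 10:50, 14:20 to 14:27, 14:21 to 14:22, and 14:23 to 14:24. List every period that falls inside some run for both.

First set merges to 03:26–03:35, 05:33–06:06, 08:39–10:33, 11:11–11:49.
Second set merges to 10:10–10:51, 14:20–14:27.
03:26–03:35 falls entirely outside B.
05:33–06:06 falls entirely outside B.
08:39–10:33 overlaps B on 10:10–10:33.
11:11–11:49 falls entirely outside B.

10:10–10:33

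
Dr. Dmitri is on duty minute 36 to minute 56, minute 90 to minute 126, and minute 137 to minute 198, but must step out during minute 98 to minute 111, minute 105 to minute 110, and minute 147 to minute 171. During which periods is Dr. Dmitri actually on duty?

Merge the second list: minute 98 to minute 111, minute 147 to minute 171.
minute 36 to minute 56: nothing removed.
minute 90 to minute 126 \ B = minute 90 to minute 98, minute 111 to minute 126.
minute 137 to minute 198 \ B = minute 137 to minute 147, minute 171 to minute 198.

minute 36 to minute 56, minute 90 to minute 98, minute 111 to minute 126, minute 137 to minute 147, minute 171 to minute 198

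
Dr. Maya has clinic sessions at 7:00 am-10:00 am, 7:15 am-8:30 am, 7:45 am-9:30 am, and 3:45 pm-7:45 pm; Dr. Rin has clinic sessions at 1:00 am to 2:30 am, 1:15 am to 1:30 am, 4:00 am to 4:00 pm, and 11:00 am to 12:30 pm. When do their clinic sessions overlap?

First set merges to 7:00 am–10:00 am, 3:45 pm–7:45 pm.
Second set merges to 1:00 am–2:30 am, 4:00 am–4:00 pm.
7:00 am–10:00 am meets the second set on 7:00 am–10:00 am.
3:45 pm–7:45 pm meets the second set on 3:45 pm–4:00 pm.

7:00 am–10:00 am, 3:45 pm–4:00 pm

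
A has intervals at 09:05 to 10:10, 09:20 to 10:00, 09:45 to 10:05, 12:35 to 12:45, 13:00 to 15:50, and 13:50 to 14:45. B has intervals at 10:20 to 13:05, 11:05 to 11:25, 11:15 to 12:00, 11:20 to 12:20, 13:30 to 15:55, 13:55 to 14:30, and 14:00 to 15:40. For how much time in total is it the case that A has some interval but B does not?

A, merged: 09:05-10:10, 12:35-12:45, 13:00-15:50.
B, merged: 10:20-13:05, 13:30-15:55.
A \ B = 09:05-10:10, 13:05-13:30.
Total: 1 h 5 min + 25 min = 1 h 30 min.

1 h 30 min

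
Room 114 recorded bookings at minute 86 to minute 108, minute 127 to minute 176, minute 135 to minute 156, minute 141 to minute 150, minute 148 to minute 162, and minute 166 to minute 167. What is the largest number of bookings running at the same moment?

Sweep endpoints in order; track running count of active intervals.
Peak of 4 reached at minute 148.

4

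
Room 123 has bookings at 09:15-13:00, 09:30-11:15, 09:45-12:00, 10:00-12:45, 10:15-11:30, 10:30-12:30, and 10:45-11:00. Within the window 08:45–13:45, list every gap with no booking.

After merging, the occupied span is 09:15–13:00.
Complement within 08:45–13:45: 08:45–09:15, 13:00–13:45.

08:45–09:15, 13:00–13:45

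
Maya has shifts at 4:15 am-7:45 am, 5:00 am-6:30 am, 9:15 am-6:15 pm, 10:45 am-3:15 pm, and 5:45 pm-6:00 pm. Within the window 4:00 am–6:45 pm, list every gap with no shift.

Covered (merged): 4:15 am–7:45 am, 9:15 am–6:15 pm.
Uncovered inside 4:00 am–6:45 pm: 4:00 am–4:15 am, 7:45 am–9:15 am, 6:15 pm–6:45 pm.

4:00 am–4:15 am, 7:45 am–9:15 am, 6:15 pm–6:45 pm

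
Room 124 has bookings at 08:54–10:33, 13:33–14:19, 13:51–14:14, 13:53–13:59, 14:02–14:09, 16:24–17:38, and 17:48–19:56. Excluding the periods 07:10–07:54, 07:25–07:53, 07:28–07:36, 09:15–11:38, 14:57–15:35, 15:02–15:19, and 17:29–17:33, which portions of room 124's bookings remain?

08:54–09:15, 13:33–14:19, 16:24–17:29, 17:33–17:38, 17:48–19:56

A, merged: 08:54–10:33, 13:33–14:19, 16:24–17:38, 17:48–19:56.
B, merged: 07:10–07:54, 09:15–11:38, 14:57–15:35, 17:29–17:33.
08:54–10:33 minus B → 08:54–09:15.
13:33–14:19: no B overlap → unchanged.
16:24–17:38 minus B → 16:24–17:29, 17:33–17:38.
17:48–19:56: no B overlap → unchanged.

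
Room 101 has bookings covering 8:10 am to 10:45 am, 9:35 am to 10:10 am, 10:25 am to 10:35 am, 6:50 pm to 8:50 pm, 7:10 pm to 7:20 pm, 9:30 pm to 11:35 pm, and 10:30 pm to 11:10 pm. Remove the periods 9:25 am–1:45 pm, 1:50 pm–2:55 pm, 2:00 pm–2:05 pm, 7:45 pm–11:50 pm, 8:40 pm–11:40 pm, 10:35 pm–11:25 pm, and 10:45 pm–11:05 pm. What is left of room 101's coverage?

8:10 am–9:25 am, 6:50 pm–7:45 pm

First set merges to 8:10 am–10:45 am, 6:50 pm–8:50 pm, 9:30 pm–11:35 pm.
Second set merges to 9:25 am–1:45 pm, 1:50 pm–2:55 pm, 7:45 pm–11:50 pm.
8:10 am–10:45 am minus B → 8:10 am–9:25 am.
6:50 pm–8:50 pm minus B → 6:50 pm–7:45 pm.
9:30 pm–11:35 pm: fully covered by B → removed.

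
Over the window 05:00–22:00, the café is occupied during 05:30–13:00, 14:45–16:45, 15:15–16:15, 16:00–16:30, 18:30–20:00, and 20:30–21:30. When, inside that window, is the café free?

05:00-05:30, 13:00-14:45, 16:45-18:30, 20:00-20:30, 21:30-22:00

After merging, the occupied span is 05:30-13:00, 14:45-16:45, 18:30-20:00, 20:30-21:30.
Uncovered inside 05:00-22:00: 05:00-05:30, 13:00-14:45, 16:45-18:30, 20:00-20:30, 21:30-22:00.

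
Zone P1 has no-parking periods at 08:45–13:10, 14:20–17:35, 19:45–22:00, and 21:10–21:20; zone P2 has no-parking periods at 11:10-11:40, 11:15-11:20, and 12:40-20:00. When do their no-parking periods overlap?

Merge the first list: 08:45–13:10, 14:20–17:35, 19:45–22:00.
Merge the second list: 11:10–11:40, 12:40–20:00.
08:45–13:10 meets the second set on 11:10–11:40, 12:40–13:10.
14:20–17:35 meets the second set on 14:20–17:35.
19:45–22:00 meets the second set on 19:45–20:00.

11:10–11:40, 12:40–13:10, 14:20–17:35, 19:45–20:00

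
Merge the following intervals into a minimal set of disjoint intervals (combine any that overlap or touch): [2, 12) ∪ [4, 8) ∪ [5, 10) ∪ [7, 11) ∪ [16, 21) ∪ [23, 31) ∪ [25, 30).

[4, 8) overlaps/touches [2, 12) → extend to [2, 12).
[5, 10) overlaps/touches [2, 12) → extend to [2, 12).
[7, 11) overlaps/touches [2, 12) → extend to [2, 12).
[16, 21) is disjoint → start new block.
[23, 31) is disjoint → start new block.
[25, 30) overlaps/touches [23, 31) → extend to [23, 31).

[2, 12) ∪ [16, 21) ∪ [23, 31)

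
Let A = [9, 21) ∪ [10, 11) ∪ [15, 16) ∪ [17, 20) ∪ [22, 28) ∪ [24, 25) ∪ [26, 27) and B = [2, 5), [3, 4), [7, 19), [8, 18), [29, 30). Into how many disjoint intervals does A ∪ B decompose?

First set merges to [9, 21), [22, 28).
Second set merges to [2, 5), [7, 19), [29, 30).
A ∪ B = [2, 5), [7, 21), [22, 28), [29, 30).
That is 4 disjoint pieces.

4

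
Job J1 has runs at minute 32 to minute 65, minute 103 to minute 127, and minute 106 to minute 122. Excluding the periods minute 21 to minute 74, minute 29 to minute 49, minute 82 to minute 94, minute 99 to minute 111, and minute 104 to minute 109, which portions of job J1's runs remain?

minute 111 to minute 127

Merge the first list: minute 32 to minute 65, minute 103 to minute 127.
Merge the second list: minute 21 to minute 74, minute 82 to minute 94, minute 99 to minute 111.
minute 32 to minute 65: entirely removed.
minute 103 to minute 127 \ B = minute 111 to minute 127.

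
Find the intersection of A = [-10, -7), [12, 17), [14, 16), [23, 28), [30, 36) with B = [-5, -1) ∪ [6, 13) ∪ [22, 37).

[12, 13) ∪ [23, 28) ∪ [30, 36)

A, merged: [-10, -7), [12, 17), [23, 28), [30, 36).
[-10, -7): no overlap with the second set.
[12, 17) meets the second set on [12, 13).
[23, 28) meets the second set on [23, 28).
[30, 36) meets the second set on [30, 36).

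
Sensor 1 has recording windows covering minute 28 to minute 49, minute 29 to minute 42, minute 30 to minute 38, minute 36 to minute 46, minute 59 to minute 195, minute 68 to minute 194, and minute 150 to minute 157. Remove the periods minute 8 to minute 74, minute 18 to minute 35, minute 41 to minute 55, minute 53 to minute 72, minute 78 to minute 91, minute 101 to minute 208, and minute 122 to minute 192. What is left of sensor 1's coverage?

First set merges to minute 28 to minute 49, minute 59 to minute 195.
Second set merges to minute 8 to minute 74, minute 78 to minute 91, minute 101 to minute 208.
minute 28 to minute 49 lies entirely inside B → drops out.
minute 59 to minute 195 with B removed leaves minute 74 to minute 78, minute 91 to minute 101.

minute 74 to minute 78, minute 91 to minute 101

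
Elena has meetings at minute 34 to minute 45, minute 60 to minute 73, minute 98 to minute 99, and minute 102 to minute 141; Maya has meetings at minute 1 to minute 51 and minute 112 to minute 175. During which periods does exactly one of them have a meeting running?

minute 1 to minute 34, minute 45 to minute 51, minute 60 to minute 73, minute 98 to minute 99, minute 102 to minute 112, minute 141 to minute 175

Only in the first: minute 60 to minute 73, minute 98 to minute 99, minute 102 to minute 112.
Only in the second: minute 1 to minute 34, minute 45 to minute 51, minute 141 to minute 175.
Together these are the periods covered by exactly one.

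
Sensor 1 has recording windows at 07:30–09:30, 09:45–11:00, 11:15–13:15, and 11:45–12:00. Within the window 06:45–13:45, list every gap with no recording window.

06:45-07:30, 09:30-09:45, 11:00-11:15, 13:15-13:45

After merging, the occupied span is 07:30-09:30, 09:45-11:00, 11:15-13:15.
Gaps within 06:45-13:45: 06:45-07:30, 09:30-09:45, 11:00-11:15, 13:15-13:45.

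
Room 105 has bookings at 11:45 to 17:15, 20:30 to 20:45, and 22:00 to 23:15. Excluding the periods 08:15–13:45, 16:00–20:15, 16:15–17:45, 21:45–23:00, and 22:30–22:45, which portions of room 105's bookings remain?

B, merged: 08:15–13:45, 16:00–20:15, 21:45–23:00.
11:45–17:15 \ B = 13:45–16:00.
20:30–20:45: nothing removed.
22:00–23:15 \ B = 23:00–23:15.

13:45–16:00, 20:30–20:45, 23:00–23:15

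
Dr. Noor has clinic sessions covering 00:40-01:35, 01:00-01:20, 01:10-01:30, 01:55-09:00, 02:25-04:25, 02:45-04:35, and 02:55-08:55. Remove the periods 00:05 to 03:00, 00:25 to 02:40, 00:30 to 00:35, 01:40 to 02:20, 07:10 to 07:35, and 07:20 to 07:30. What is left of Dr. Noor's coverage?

A, merged: 00:40–01:35, 01:55–09:00.
B, merged: 00:05–03:00, 07:10–07:35.
00:40–01:35: fully covered by B → removed.
01:55–09:00 minus B → 03:00–07:10, 07:35–09:00.

03:00–07:10, 07:35–09:00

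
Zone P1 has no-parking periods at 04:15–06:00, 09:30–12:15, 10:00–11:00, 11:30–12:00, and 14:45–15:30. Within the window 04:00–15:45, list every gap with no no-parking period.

04:00–04:15, 06:00–09:30, 12:15–14:45, 15:30–15:45

After merging, the occupied span is 04:15–06:00, 09:30–12:15, 14:45–15:30.
Complement within 04:00–15:45: 04:00–04:15, 06:00–09:30, 12:15–14:45, 15:30–15:45.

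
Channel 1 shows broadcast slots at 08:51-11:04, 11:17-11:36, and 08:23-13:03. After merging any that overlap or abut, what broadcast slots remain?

08:23-13:03

Sort by start: 08:23-13:03, 08:51-11:04, 11:17-11:36.
08:51-11:04 overlaps/touches 08:23-13:03 → extend to 08:23-13:03.
11:17-11:36 overlaps/touches 08:23-13:03 → extend to 08:23-13:03.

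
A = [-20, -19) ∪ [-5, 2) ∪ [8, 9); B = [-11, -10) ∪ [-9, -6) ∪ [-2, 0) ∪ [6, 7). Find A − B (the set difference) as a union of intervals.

[-20, -19): nothing removed.
[-5, 2) \ B = [-5, -2), [0, 2).
[8, 9): nothing removed.

[-20, -19) ∪ [-5, -2) ∪ [0, 2) ∪ [8, 9)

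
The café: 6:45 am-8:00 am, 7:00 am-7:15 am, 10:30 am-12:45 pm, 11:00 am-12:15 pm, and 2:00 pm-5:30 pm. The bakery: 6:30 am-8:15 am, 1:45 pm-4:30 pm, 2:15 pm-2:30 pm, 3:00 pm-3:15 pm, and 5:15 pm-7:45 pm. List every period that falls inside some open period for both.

6:45 am–8:00 am, 2:00 pm–4:30 pm, 5:15 pm–5:30 pm

Merge the first list: 6:45 am–8:00 am, 10:30 am–12:45 pm, 2:00 pm–5:30 pm.
Merge the second list: 6:30 am–8:15 am, 1:45 pm–4:30 pm, 5:15 pm–7:45 pm.
6:45 am–8:00 am ∩ B → 6:45 am–8:00 am.
10:30 am–12:45 pm meets no B interval.
2:00 pm–5:30 pm ∩ B → 2:00 pm–4:30 pm, 5:15 pm–5:30 pm.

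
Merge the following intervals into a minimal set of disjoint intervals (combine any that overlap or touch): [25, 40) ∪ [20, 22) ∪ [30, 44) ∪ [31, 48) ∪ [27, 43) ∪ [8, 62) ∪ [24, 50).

Sort by start: [8, 62), [20, 22), [24, 50), [25, 40), [27, 43), [30, 44), [31, 48).
[20, 22) overlaps/touches [8, 62) → extend to [8, 62).
[24, 50) overlaps/touches [8, 62) → extend to [8, 62).
[25, 40) overlaps/touches [8, 62) → extend to [8, 62).
[27, 43) overlaps/touches [8, 62) → extend to [8, 62).
[30, 44) overlaps/touches [8, 62) → extend to [8, 62).
[31, 48) overlaps/touches [8, 62) → extend to [8, 62).

[8, 62)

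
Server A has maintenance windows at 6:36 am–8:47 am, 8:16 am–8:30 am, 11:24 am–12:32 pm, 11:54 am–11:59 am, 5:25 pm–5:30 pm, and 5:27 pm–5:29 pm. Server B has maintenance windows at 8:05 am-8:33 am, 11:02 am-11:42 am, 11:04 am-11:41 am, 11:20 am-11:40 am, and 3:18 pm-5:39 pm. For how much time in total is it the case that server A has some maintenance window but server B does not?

Merge the first list: 6:36 am–8:47 am, 11:24 am–12:32 pm, 5:25 pm–5:30 pm.
Merge the second list: 8:05 am–8:33 am, 11:02 am–11:42 am, 3:18 pm–5:39 pm.
A \ B = 6:36 am–8:05 am, 8:33 am–8:47 am, 11:42 am–12:32 pm.
Total: 1 h 29 min + 14 min + 50 min = 2 h 33 min.

2 h 33 min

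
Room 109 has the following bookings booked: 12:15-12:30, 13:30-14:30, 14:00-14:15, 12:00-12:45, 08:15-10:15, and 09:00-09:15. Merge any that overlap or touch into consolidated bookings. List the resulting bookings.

08:15-10:15, 12:00-12:45, 13:30-14:30

Sort by start: 08:15-10:15, 09:00-09:15, 12:00-12:45, 12:15-12:30, 13:30-14:30, 14:00-14:15.
09:00-09:15 overlaps/touches 08:15-10:15 → extend to 08:15-10:15.
12:00-12:45 is disjoint → start new block.
12:15-12:30 overlaps/touches 12:00-12:45 → extend to 12:00-12:45.
13:30-14:30 is disjoint → start new block.
14:00-14:15 overlaps/touches 13:30-14:30 → extend to 13:30-14:30.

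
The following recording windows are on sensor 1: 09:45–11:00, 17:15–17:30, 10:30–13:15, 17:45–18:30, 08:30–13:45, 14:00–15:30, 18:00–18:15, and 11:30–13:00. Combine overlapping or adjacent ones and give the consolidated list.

Sort by start: 08:30-13:45, 09:45-11:00, 10:30-13:15, 11:30-13:00, 14:00-15:30, 17:15-17:30, 17:45-18:30, 18:00-18:15.
09:45-11:00 overlaps/touches 08:30-13:45 → extend to 08:30-13:45.
10:30-13:15 overlaps/touches 08:30-13:45 → extend to 08:30-13:45.
11:30-13:00 overlaps/touches 08:30-13:45 → extend to 08:30-13:45.
14:00-15:30 is disjoint → start new block.
17:15-17:30 is disjoint → start new block.
17:45-18:30 is disjoint → start new block.
18:00-18:15 overlaps/touches 17:45-18:30 → extend to 17:45-18:30.

08:30-13:45, 14:00-15:30, 17:15-17:30, 17:45-18:30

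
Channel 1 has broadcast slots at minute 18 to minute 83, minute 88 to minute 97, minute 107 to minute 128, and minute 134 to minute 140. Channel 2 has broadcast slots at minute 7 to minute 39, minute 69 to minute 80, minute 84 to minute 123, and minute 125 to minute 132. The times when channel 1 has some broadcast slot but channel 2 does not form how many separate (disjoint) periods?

A \ B = minute 39 to minute 69, minute 80 to minute 83, minute 123 to minute 125, minute 134 to minute 140.
That is 4 disjoint pieces.

4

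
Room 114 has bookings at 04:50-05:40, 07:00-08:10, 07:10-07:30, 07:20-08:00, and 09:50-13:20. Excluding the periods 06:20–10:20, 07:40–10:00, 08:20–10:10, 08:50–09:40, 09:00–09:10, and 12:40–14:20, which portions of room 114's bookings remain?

A, merged: 04:50-05:40, 07:00-08:10, 09:50-13:20.
B, merged: 06:20-10:20, 12:40-14:20.
04:50-05:40: no B overlap → unchanged.
07:00-08:10: fully covered by B → removed.
09:50-13:20 minus B → 10:20-12:40.

04:50-05:40, 10:20-12:40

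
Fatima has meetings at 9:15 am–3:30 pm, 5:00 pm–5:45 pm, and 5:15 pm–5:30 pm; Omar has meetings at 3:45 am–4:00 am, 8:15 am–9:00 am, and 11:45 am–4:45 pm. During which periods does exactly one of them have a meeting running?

A, merged: 9:15 am–3:30 pm, 5:00 pm–5:45 pm.
Only in the first: 9:15 am–11:45 am, 5:00 pm–5:45 pm.
Only in the second: 3:45 am–4:00 am, 8:15 am–9:00 am, 3:30 pm–4:45 pm.
Together these are the periods covered by exactly one.

3:45 am–4:00 am, 8:15 am–9:00 am, 9:15 am–11:45 am, 3:30 pm–4:45 pm, 5:00 pm–5:45 pm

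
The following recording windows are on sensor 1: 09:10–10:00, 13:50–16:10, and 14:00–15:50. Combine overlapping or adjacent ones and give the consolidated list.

13:50–16:10 is disjoint → start new block.
14:00–15:50 overlaps/touches 13:50–16:10 → extend to 13:50–16:10.

09:10–10:00, 13:50–16:10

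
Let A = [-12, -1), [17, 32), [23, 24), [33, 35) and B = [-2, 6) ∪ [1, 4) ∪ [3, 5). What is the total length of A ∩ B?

A, merged: [-12, -1), [17, 32), [33, 35).
B, merged: [-2, 6).
A ∩ B = [-2, -1).
Total: 1.

1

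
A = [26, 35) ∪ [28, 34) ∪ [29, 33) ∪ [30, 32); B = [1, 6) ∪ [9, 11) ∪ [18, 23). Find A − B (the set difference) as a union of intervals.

A, merged: [26, 35).
[26, 35): no B overlap → unchanged.

[26, 35)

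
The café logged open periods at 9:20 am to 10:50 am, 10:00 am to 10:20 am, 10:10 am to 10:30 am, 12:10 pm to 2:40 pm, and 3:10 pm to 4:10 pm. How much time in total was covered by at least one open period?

5 h

Merged: 9:20 am–10:50 am, 12:10 pm–2:40 pm, 3:10 pm–4:10 pm.
Lengths: 1 h 30 min + 2 h 30 min + 1 h = 5 h.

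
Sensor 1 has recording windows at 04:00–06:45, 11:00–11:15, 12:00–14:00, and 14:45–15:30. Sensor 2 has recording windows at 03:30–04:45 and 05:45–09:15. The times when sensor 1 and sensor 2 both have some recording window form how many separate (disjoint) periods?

A ∩ B = 04:00-04:45, 05:45-06:45.
That is 2 disjoint pieces.

2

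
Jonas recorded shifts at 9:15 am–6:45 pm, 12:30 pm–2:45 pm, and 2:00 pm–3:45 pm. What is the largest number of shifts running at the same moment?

Sweep endpoints in order; track running count of active intervals.
Peak of 3 reached at 2:00 pm.

3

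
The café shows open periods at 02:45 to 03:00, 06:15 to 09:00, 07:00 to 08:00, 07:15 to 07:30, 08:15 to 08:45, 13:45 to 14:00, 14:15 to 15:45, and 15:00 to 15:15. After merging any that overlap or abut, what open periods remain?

06:15-09:00 is disjoint → start new block.
07:00-08:00 overlaps/touches 06:15-09:00 → extend to 06:15-09:00.
07:15-07:30 overlaps/touches 06:15-09:00 → extend to 06:15-09:00.
08:15-08:45 overlaps/touches 06:15-09:00 → extend to 06:15-09:00.
13:45-14:00 is disjoint → start new block.
14:15-15:45 is disjoint → start new block.
15:00-15:15 overlaps/touches 14:15-15:45 → extend to 14:15-15:45.

02:45-03:00, 06:15-09:00, 13:45-14:00, 14:15-15:45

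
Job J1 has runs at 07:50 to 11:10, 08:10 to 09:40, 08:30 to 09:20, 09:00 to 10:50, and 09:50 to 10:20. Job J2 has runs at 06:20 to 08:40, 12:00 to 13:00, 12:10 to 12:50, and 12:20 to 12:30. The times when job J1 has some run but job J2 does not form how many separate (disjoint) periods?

1

First set merges to 07:50-11:10.
Second set merges to 06:20-08:40, 12:00-13:00.
A \ B = 08:40-11:10.
That is 1 disjoint piece.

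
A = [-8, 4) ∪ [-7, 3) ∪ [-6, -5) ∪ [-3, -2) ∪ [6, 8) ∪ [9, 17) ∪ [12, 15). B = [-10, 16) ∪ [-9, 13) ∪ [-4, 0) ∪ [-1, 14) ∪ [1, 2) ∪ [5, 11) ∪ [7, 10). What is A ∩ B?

Merge the first list: [-8, 4), [6, 8), [9, 17).
Merge the second list: [-10, 16).
[-8, 4) ∩ B → [-8, 4).
[6, 8) ∩ B → [6, 8).
[9, 17) ∩ B → [9, 16).

[-8, 4) ∪ [6, 8) ∪ [9, 16)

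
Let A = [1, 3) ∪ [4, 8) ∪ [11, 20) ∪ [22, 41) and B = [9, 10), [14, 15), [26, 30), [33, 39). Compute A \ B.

[1, 3): no B overlap → unchanged.
[4, 8): no B overlap → unchanged.
[11, 20) minus B → [11, 14), [15, 20).
[22, 41) minus B → [22, 26), [30, 33), [39, 41).

[1, 3) ∪ [4, 8) ∪ [11, 14) ∪ [15, 20) ∪ [22, 26) ∪ [30, 33) ∪ [39, 41)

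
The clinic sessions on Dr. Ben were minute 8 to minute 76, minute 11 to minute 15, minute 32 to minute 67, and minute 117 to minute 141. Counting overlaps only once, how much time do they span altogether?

Merged: minute 8 to minute 76, minute 117 to minute 141.
Lengths: 68 minutes + 24 minutes = 92 minutes.

92 minutes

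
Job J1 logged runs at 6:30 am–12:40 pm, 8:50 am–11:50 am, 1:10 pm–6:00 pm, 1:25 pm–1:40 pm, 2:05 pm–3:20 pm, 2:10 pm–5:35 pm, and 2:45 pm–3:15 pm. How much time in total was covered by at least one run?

Merged: 6:30 am-12:40 pm, 1:10 pm-6:00 pm.
Lengths: 6 h 10 min + 4 h 50 min = 11 h.

11 h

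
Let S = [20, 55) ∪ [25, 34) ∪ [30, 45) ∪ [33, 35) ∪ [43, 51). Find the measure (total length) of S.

35

Merged: [20, 55).
Length: 35.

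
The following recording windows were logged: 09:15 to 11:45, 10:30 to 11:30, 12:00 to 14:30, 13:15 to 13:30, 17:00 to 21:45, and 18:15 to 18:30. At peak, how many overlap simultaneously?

2

Sweep endpoints in order; track running count of active intervals.
Peak of 2 reached at 10:30.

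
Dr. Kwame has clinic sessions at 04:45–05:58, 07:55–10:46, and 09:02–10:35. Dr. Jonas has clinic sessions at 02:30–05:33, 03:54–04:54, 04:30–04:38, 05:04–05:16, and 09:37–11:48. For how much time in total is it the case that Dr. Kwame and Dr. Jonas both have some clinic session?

A, merged: 04:45-05:58, 07:55-10:46.
B, merged: 02:30-05:33, 09:37-11:48.
A ∩ B = 04:45-05:33, 09:37-10:46.
Total: 48 min + 1 h 9 min = 1 h 57 min.

1 h 57 min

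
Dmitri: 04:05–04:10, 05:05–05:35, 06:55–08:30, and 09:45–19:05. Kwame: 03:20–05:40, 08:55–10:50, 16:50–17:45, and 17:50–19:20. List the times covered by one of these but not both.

03:20–04:05, 04:10–05:05, 05:35–05:40, 06:55–08:30, 08:55–09:45, 10:50–16:50, 17:45–17:50, 19:05–19:20

A but not B: 06:55–08:30, 10:50–16:50, 17:45–17:50.
B but not A: 03:20–04:05, 04:10–05:05, 05:35–05:40, 08:55–09:45, 19:05–19:20.
Combining gives A △ B.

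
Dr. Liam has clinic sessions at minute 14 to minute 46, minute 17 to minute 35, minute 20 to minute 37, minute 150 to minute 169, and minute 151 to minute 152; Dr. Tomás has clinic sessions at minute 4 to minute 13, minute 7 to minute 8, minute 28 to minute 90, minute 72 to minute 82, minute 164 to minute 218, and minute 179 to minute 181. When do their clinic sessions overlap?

First set merges to minute 14 to minute 46, minute 150 to minute 169.
Second set merges to minute 4 to minute 13, minute 28 to minute 90, minute 164 to minute 218.
minute 14 to minute 46 ∩ B → minute 28 to minute 46.
minute 150 to minute 169 ∩ B → minute 164 to minute 169.

minute 28 to minute 46, minute 164 to minute 169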